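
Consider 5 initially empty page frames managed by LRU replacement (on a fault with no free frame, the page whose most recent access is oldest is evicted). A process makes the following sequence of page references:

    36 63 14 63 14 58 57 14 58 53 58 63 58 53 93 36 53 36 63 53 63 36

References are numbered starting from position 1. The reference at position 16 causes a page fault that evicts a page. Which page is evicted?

14

pos 1: 36: fault, frames {36}
pos 2: 63: fault, frames {36,63}
pos 3: 14: fault, frames {36,63,14}
pos 4: 63: hit
pos 5: 14: hit
pos 6: 58: fault, frames {36,63,14,58}
pos 7: 57: fault, frames {36,63,14,58,57}
pos 8: 14: hit
pos 9: 58: hit
pos 10: 53: fault, evict 36, frames {63,57,14,58,53}
pos 11: 58: hit
pos 12: 63: hit
pos 13: 58: hit
pos 14: 53: hit
pos 15: 93: fault, evict 57, frames {14,63,58,53,93}
pos 16: 36: fault, evict 14, frames {63,58,53,93,36}
At position 16, page 14 is evicted.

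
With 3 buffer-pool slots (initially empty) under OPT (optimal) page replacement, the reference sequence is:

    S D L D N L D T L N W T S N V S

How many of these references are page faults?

S: miss, frames [S]
D: miss, frames [S, D]
L: miss, frames [S, D, L]
D: hit
N: miss, evict S, frames [D, L, N]
L: hit
D: hit
T: miss, evict D, frames [L, N, T]
L: hit
N: hit
W: miss, evict L, frames [N, T, W]
T: hit
S: miss, evict W, frames [N, T, S]
N: hit
V: miss, evict T, frames [N, S, V]
S: hit
Page faults: 8.

8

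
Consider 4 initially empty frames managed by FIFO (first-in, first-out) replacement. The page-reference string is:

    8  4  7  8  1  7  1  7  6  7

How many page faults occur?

5

8: fault, frames (8)
4: fault, frames (8 4)
7: fault, frames (8 4 7)
8: hit
1: fault, frames (8 4 7 1)
7: hit
1: hit
7: hit
6: fault, evict 8, frames (4 7 1 6)
7: hit
Page faults: 5.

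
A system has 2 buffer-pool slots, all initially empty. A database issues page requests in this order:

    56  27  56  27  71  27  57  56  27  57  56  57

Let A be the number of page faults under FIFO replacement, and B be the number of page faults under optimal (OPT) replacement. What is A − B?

Under FIFO: F F . . F . F F F F F . → 8 faults.
Under OPT: F F . . F . F F . F . . → 6 faults.
A − B = 8 − 6 = 2.

2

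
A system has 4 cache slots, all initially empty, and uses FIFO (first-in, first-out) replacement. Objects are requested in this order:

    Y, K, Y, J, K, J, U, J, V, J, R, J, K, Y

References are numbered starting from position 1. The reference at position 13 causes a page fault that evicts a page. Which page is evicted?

pos 1: Y -> miss, frames (Y)
pos 2: K -> miss, frames (Y K)
pos 3: Y -> hit
pos 4: J -> miss, frames (Y K J)
pos 5: K -> hit
pos 6: J -> hit
pos 7: U -> miss, frames (Y K J U)
pos 8: J -> hit
pos 9: V -> miss, evict Y, frames (K J U V)
pos 10: J -> hit
pos 11: R -> miss, evict K, frames (J U V R)
pos 12: J -> hit
pos 13: K -> miss, evict J, frames (U V R K)
At position 13, page J is evicted.

J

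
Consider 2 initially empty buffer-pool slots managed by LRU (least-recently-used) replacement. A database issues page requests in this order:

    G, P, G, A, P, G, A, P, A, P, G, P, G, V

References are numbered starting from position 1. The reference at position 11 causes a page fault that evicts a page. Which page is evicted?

A

pos 1: G → fault, frames [G]
pos 2: P → fault, frames [G, P]
pos 3: G → hit
pos 4: A → fault, evict P, frames [G, A]
pos 5: P → fault, evict G, frames [A, P]
pos 6: G → fault, evict A, frames [P, G]
pos 7: A → fault, evict P, frames [G, A]
pos 8: P → fault, evict G, frames [A, P]
pos 9: A → hit
pos 10: P → hit
pos 11: G → fault, evict A, frames [P, G]
At position 11, page A is evicted.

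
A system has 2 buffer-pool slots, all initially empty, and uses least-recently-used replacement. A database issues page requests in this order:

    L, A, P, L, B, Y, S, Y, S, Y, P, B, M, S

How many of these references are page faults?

L -> fault, frames (L)
A -> fault, frames (L A)
P -> fault, evict L, frames (A P)
L -> fault, evict A, frames (P L)
B -> fault, evict P, frames (L B)
Y -> fault, evict L, frames (B Y)
S -> fault, evict B, frames (Y S)
Y -> hit
S -> hit
Y -> hit
P -> fault, evict S, frames (Y P)
B -> fault, evict Y, frames (P B)
M -> fault, evict P, frames (B M)
S -> fault, evict B, frames (M S)
Page faults: 11.

11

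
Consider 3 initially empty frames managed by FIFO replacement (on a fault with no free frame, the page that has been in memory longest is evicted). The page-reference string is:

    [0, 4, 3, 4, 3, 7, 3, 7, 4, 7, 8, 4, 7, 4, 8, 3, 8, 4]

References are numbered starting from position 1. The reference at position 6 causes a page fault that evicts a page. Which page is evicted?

pos 1: 0 -> fault, frames [0]
pos 2: 4 -> fault, frames [0, 4]
pos 3: 3 -> fault, frames [0, 4, 3]
pos 4: 4 -> hit
pos 5: 3 -> hit
pos 6: 7 -> fault, evict 0, frames [4, 3, 7]
At position 6, page 0 is evicted.

0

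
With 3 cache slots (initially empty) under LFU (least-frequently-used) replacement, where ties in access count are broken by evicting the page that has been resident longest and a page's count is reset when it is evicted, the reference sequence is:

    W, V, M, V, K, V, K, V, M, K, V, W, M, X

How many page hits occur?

7

W: miss, frames (W)
V: miss, frames (W V)
M: miss, frames (W V M)
V: hit
K: miss, evict W, frames (V M K)
V: hit
K: hit
V: hit
M: hit
K: hit
V: hit
W: miss, evict M, frames (V K W)
M: miss, evict W, frames (V K M)
X: miss, evict M, frames (V K X)
Hits: 7.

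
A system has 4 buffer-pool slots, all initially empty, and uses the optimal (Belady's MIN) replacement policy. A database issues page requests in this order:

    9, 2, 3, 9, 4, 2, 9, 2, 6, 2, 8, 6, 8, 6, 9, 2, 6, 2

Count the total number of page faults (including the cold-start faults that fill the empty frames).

9 → miss, frames {9}
2 → miss, frames {9,2}
3 → miss, frames {9,2,3}
9 → hit
4 → miss, frames {9,2,3,4}
2 → hit
9 → hit
2 → hit
6 → miss, evict 4, frames {9,2,3,6}
2 → hit
8 → miss, evict 3, frames {9,2,6,8}
6 → hit
8 → hit
6 → hit
9 → hit
2 → hit
6 → hit
2 → hit
Page faults: 6.

6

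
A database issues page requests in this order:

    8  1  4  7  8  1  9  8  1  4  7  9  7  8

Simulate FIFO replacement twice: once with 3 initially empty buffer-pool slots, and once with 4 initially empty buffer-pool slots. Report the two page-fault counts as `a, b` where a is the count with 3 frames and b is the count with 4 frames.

10, 11

3 frames: F F F F F F F . . F F . . F → 10 faults.
4 frames: F F F F . . F F F F F F . F → 11 faults.
11 > 10: adding a frame increased faults — Belady's anomaly.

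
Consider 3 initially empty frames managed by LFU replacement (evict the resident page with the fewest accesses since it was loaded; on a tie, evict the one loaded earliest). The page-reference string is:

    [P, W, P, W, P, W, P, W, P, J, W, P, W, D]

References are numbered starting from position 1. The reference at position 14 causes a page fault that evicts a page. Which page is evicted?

pos 1: P -> miss, frames {P}
pos 2: W -> miss, frames {P,W}
pos 3: P -> hit
pos 4: W -> hit
pos 5: P -> hit
pos 6: W -> hit
pos 7: P -> hit
pos 8: W -> hit
pos 9: P -> hit
pos 10: J -> miss, frames {P,W,J}
pos 11: W -> hit
pos 12: P -> hit
pos 13: W -> hit
pos 14: D -> miss, evict J, frames {P,W,D}
At position 14, page J is evicted.

J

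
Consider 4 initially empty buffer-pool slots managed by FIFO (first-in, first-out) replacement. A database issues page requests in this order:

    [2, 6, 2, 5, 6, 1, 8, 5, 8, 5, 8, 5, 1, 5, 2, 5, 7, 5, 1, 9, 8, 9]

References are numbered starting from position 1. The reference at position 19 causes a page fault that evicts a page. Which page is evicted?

pos 1: 2 -> miss, frames (2)
pos 2: 6 -> miss, frames (2 6)
pos 3: 2 -> hit
pos 4: 5 -> miss, frames (2 6 5)
pos 5: 6 -> hit
pos 6: 1 -> miss, frames (2 6 5 1)
pos 7: 8 -> miss, evict 2, frames (6 5 1 8)
pos 8: 5 -> hit
pos 9: 8 -> hit
pos 10: 5 -> hit
pos 11: 8 -> hit
pos 12: 5 -> hit
pos 13: 1 -> hit
pos 14: 5 -> hit
pos 15: 2 -> miss, evict 6, frames (5 1 8 2)
pos 16: 5 -> hit
pos 17: 7 -> miss, evict 5, frames (1 8 2 7)
pos 18: 5 -> miss, evict 1, frames (8 2 7 5)
pos 19: 1 -> miss, evict 8, frames (2 7 5 1)
At position 19, page 8 is evicted.

8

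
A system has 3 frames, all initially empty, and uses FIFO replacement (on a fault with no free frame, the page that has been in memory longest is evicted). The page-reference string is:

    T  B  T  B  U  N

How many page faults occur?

4

T -> miss, frames [T]
B -> miss, frames [T, B]
T -> hit
B -> hit
U -> miss, frames [T, B, U]
N -> miss, evict T, frames [B, U, N]
Page faults: 4.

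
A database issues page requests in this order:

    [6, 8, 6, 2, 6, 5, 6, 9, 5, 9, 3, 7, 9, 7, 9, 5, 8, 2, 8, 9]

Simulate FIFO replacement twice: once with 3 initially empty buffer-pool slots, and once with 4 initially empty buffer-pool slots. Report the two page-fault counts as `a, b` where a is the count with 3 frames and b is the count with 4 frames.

12, 10

3 frames: F F . F . F F F . . F F . . . F F F . F → 12 faults.
4 frames: F F . F . F . F . . F F . . . . F F . F → 10 faults.
10 < 12: adding a frame reduced faults, as is typical.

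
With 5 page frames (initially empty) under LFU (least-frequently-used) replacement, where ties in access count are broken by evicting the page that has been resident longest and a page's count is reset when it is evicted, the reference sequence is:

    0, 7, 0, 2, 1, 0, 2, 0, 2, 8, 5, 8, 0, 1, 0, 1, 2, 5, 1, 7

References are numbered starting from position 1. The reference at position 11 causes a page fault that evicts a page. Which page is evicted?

7

pos 1: 0: miss, frames {0}
pos 2: 7: miss, frames {0,7}
pos 3: 0: hit
pos 4: 2: miss, frames {0,7,2}
pos 5: 1: miss, frames {0,7,2,1}
pos 6: 0: hit
pos 7: 2: hit
pos 8: 0: hit
pos 9: 2: hit
pos 10: 8: miss, frames {0,7,2,1,8}
pos 11: 5: miss, evict 7, frames {0,2,1,8,5}
At position 11, page 7 is evicted.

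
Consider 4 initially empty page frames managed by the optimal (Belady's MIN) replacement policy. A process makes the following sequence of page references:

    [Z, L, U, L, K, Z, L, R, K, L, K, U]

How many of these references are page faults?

Z -> miss, frames (Z)
L -> miss, frames (Z L)
U -> miss, frames (Z L U)
L -> hit
K -> miss, frames (Z L U K)
Z -> hit
L -> hit
R -> miss, evict Z, frames (L U K R)
K -> hit
L -> hit
K -> hit
U -> hit
Page faults: 5.

5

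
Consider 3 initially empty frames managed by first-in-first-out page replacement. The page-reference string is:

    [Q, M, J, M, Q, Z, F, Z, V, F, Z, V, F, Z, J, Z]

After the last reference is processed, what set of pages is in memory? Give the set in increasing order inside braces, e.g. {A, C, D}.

Q → miss, frames {Q}
M → miss, frames {Q,M}
J → miss, frames {Q,M,J}
M → hit
Q → hit
Z → miss, evict Q, frames {M,J,Z}
F → miss, evict M, frames {J,Z,F}
Z → hit
V → miss, evict J, frames {Z,F,V}
F → hit
Z → hit
V → hit
F → hit
Z → hit
J → miss, evict Z, frames {F,V,J}
Z → miss, evict F, frames {V,J,Z}

{J, V, Z}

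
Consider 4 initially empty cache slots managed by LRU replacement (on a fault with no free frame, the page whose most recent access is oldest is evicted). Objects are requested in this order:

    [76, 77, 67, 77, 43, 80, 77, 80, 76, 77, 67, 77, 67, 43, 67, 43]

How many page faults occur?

76 -> miss, frames [76]
77 -> miss, frames [76, 77]
67 -> miss, frames [76, 77, 67]
77 -> hit
43 -> miss, frames [76, 67, 77, 43]
80 -> miss, evict 76, frames [67, 77, 43, 80]
77 -> hit
80 -> hit
76 -> miss, evict 67, frames [43, 77, 80, 76]
77 -> hit
67 -> miss, evict 43, frames [80, 76, 77, 67]
77 -> hit
67 -> hit
43 -> miss, evict 80, frames [76, 77, 67, 43]
67 -> hit
43 -> hit
Page faults: 8.

8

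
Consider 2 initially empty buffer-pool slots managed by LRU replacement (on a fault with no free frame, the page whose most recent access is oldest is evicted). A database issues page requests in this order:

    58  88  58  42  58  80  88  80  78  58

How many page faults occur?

7

58: miss, frames (58)
88: miss, frames (58 88)
58: hit
42: miss, evict 88, frames (58 42)
58: hit
80: miss, evict 42, frames (58 80)
88: miss, evict 58, frames (80 88)
80: hit
78: miss, evict 88, frames (80 78)
58: miss, evict 80, frames (78 58)
Page faults: 7.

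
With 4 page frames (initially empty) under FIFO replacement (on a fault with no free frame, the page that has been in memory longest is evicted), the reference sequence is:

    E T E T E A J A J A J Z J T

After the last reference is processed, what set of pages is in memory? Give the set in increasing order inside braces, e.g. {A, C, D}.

E -> fault, frames (E)
T -> fault, frames (E T)
E -> hit
T -> hit
E -> hit
A -> fault, frames (E T A)
J -> fault, frames (E T A J)
A -> hit
J -> hit
A -> hit
J -> hit
Z -> fault, evict E, frames (T A J Z)
J -> hit
T -> hit

{A, J, T, Z}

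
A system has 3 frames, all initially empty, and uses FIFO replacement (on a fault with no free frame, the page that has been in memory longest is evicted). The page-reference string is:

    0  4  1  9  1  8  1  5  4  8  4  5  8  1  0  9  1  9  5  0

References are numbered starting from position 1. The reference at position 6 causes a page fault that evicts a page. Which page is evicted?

4

pos 1: 0: miss, frames {0}
pos 2: 4: miss, frames {0,4}
pos 3: 1: miss, frames {0,4,1}
pos 4: 9: miss, evict 0, frames {4,1,9}
pos 5: 1: hit
pos 6: 8: miss, evict 4, frames {1,9,8}
At position 6, page 4 is evicted.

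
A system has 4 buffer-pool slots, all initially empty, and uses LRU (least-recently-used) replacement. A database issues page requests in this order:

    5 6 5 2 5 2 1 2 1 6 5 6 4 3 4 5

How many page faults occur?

5 → fault, frames (5)
6 → fault, frames (5 6)
5 → hit
2 → fault, frames (6 5 2)
5 → hit
2 → hit
1 → fault, frames (6 5 2 1)
2 → hit
1 → hit
6 → hit
5 → hit
6 → hit
4 → fault, evict 2, frames (1 5 6 4)
3 → fault, evict 1, frames (5 6 4 3)
4 → hit
5 → hit
Page faults: 6.

6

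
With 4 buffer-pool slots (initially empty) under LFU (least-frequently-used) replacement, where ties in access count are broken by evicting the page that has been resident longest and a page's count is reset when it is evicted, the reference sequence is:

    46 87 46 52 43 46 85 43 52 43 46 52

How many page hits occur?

7

46: fault, frames {46}
87: fault, frames {46,87}
46: hit
52: fault, frames {46,87,52}
43: fault, frames {46,87,52,43}
46: hit
85: fault, evict 87, frames {46,52,43,85}
43: hit
52: hit
43: hit
46: hit
52: hit
Hits: 7.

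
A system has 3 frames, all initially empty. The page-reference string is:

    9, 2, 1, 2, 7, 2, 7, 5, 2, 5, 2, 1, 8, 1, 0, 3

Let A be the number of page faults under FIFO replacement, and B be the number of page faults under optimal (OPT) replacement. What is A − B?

Under FIFO: F F F . F . . F F . . F F . F F → 10 faults.
Under OPT: F F F . F . . F . . . . F . F F → 8 faults.
A − B = 10 − 8 = 2.

2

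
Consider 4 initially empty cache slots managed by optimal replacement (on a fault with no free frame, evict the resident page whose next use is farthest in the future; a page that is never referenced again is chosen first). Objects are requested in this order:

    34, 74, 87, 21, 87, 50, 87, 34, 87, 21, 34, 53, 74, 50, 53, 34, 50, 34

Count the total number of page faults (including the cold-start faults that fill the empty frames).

34 -> fault, frames [34]
74 -> fault, frames [34, 74]
87 -> fault, frames [34, 74, 87]
21 -> fault, frames [34, 74, 87, 21]
87 -> hit
50 -> fault, evict 74, frames [34, 87, 21, 50]
87 -> hit
34 -> hit
87 -> hit
21 -> hit
34 -> hit
53 -> fault, evict 21, frames [34, 87, 50, 53]
74 -> fault, evict 87, frames [34, 50, 53, 74]
50 -> hit
53 -> hit
34 -> hit
50 -> hit
34 -> hit
Page faults: 7.

7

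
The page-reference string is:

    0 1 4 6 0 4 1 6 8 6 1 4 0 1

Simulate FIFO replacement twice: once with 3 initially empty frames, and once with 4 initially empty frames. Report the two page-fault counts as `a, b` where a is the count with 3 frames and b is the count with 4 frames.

3 frames: F F F F F . F . F F . F F F → 11 faults.
4 frames: F F F F . . . . F . . . F F → 7 faults.
7 < 11: adding a frame reduced faults, as is typical.

11, 7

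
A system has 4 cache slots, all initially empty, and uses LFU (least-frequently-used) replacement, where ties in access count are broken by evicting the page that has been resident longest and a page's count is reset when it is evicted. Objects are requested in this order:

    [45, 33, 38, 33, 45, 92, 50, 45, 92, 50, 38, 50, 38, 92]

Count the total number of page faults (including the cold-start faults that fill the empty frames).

6

45 -> miss, frames [45]
33 -> miss, frames [45, 33]
38 -> miss, frames [45, 33, 38]
33 -> hit
45 -> hit
92 -> miss, frames [45, 33, 38, 92]
50 -> miss, evict 38, frames [45, 33, 92, 50]
45 -> hit
92 -> hit
50 -> hit
38 -> miss, evict 33, frames [45, 92, 50, 38]
50 -> hit
38 -> hit
92 -> hit
Page faults: 6.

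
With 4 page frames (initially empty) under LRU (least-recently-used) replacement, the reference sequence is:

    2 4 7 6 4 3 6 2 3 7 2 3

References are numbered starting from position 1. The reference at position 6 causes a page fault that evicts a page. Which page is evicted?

pos 1: 2 → miss, frames (2)
pos 2: 4 → miss, frames (2 4)
pos 3: 7 → miss, frames (2 4 7)
pos 4: 6 → miss, frames (2 4 7 6)
pos 5: 4 → hit
pos 6: 3 → miss, evict 2, frames (7 6 4 3)
At position 6, page 2 is evicted.

2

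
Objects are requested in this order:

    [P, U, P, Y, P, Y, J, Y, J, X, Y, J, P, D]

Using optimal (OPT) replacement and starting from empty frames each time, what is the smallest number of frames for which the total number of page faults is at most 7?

3

f=1: 14 faults
f=2: 8 faults
f=3: 7 faults
f=4: 6 faults
f=5: 6 faults
f=6: 6 faults
Smallest f with faults ≤ 7 is 3.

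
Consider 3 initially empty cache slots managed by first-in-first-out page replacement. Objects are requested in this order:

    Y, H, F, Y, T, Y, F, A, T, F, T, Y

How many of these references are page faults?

Y -> miss, frames {Y}
H -> miss, frames {Y,H}
F -> miss, frames {Y,H,F}
Y -> hit
T -> miss, evict Y, frames {H,F,T}
Y -> miss, evict H, frames {F,T,Y}
F -> hit
A -> miss, evict F, frames {T,Y,A}
T -> hit
F -> miss, evict T, frames {Y,A,F}
T -> miss, evict Y, frames {A,F,T}
Y -> miss, evict A, frames {F,T,Y}
Page faults: 9.

9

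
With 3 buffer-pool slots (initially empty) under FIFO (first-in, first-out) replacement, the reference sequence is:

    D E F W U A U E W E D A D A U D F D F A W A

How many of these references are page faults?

D -> miss, frames [D]
E -> miss, frames [D, E]
F -> miss, frames [D, E, F]
W -> miss, evict D, frames [E, F, W]
U -> miss, evict E, frames [F, W, U]
A -> miss, evict F, frames [W, U, A]
U -> hit
E -> miss, evict W, frames [U, A, E]
W -> miss, evict U, frames [A, E, W]
E -> hit
D -> miss, evict A, frames [E, W, D]
A -> miss, evict E, frames [W, D, A]
D -> hit
A -> hit
U -> miss, evict W, frames [D, A, U]
D -> hit
F -> miss, evict D, frames [A, U, F]
D -> miss, evict A, frames [U, F, D]
F -> hit
A -> miss, evict U, frames [F, D, A]
W -> miss, evict F, frames [D, A, W]
A -> hit
Page faults: 15.

15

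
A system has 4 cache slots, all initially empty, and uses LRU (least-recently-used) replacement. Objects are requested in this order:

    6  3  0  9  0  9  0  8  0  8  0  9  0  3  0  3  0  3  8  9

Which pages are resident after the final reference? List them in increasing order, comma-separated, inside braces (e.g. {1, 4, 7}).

6: miss, frames {6}
3: miss, frames {6,3}
0: miss, frames {6,3,0}
9: miss, frames {6,3,0,9}
0: hit
9: hit
0: hit
8: miss, evict 6, frames {3,9,0,8}
0: hit
8: hit
0: hit
9: hit
0: hit
3: hit
0: hit
3: hit
0: hit
3: hit
8: hit
9: hit

{0, 3, 8, 9}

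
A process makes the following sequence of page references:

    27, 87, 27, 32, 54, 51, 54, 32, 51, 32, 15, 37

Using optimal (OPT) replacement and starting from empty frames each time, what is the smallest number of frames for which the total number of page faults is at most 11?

f=1: 12 faults
f=2: 8 faults
f=3: 7 faults
f=4: 7 faults
f=5: 7 faults
f=6: 7 faults
f=7: 7 faults
Smallest f with faults ≤ 11 is 2.

2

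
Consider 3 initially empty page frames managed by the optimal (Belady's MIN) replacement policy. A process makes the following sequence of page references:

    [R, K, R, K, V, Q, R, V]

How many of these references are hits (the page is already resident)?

4

R: fault, frames [R]
K: fault, frames [R, K]
R: hit
K: hit
V: fault, frames [R, K, V]
Q: fault, evict K, frames [R, V, Q]
R: hit
V: hit
Hits: 4.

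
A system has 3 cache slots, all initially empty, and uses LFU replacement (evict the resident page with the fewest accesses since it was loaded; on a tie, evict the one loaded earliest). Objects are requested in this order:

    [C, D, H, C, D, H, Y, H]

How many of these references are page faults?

C → fault, frames {C}
D → fault, frames {C,D}
H → fault, frames {C,D,H}
C → hit
D → hit
H → hit
Y → fault, evict C, frames {D,H,Y}
H → hit
Page faults: 4.

4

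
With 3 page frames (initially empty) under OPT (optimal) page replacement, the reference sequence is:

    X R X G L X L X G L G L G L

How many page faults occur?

X: miss, frames [X]
R: miss, frames [X, R]
X: hit
G: miss, frames [X, R, G]
L: miss, evict R, frames [X, G, L]
X: hit
L: hit
X: hit
G: hit
L: hit
G: hit
L: hit
G: hit
L: hit
Page faults: 4.

4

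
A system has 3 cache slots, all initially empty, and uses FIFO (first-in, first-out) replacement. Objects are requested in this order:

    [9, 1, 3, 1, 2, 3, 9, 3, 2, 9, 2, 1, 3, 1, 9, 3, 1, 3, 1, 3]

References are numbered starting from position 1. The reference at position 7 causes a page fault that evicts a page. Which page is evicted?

1

pos 1: 9 → miss, frames (9)
pos 2: 1 → miss, frames (9 1)
pos 3: 3 → miss, frames (9 1 3)
pos 4: 1 → hit
pos 5: 2 → miss, evict 9, frames (1 3 2)
pos 6: 3 → hit
pos 7: 9 → miss, evict 1, frames (3 2 9)
At position 7, page 1 is evicted.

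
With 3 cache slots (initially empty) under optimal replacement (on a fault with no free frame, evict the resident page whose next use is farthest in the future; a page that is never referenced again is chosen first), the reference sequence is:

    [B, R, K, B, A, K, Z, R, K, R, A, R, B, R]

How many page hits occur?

7

B → miss, frames {B}
R → miss, frames {B,R}
K → miss, frames {B,R,K}
B → hit
A → miss, evict B, frames {R,K,A}
K → hit
Z → miss, evict A, frames {R,K,Z}
R → hit
K → hit
R → hit
A → miss, evict Z, frames {R,K,A}
R → hit
B → miss, evict A, frames {R,K,B}
R → hit
Hits: 7.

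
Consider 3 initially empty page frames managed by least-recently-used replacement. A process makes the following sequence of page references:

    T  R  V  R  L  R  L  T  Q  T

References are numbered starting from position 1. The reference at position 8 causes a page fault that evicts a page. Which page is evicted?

pos 1: T -> fault, frames (T)
pos 2: R -> fault, frames (T R)
pos 3: V -> fault, frames (T R V)
pos 4: R -> hit
pos 5: L -> fault, evict T, frames (V R L)
pos 6: R -> hit
pos 7: L -> hit
pos 8: T -> fault, evict V, frames (R L T)
At position 8, page V is evicted.

V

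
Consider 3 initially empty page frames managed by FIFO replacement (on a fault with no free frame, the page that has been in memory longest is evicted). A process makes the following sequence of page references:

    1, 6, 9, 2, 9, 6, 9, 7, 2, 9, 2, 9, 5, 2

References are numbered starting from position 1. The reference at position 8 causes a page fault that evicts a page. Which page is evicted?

6

pos 1: 1: fault, frames [1]
pos 2: 6: fault, frames [1, 6]
pos 3: 9: fault, frames [1, 6, 9]
pos 4: 2: fault, evict 1, frames [6, 9, 2]
pos 5: 9: hit
pos 6: 6: hit
pos 7: 9: hit
pos 8: 7: fault, evict 6, frames [9, 2, 7]
At position 8, page 6 is evicted.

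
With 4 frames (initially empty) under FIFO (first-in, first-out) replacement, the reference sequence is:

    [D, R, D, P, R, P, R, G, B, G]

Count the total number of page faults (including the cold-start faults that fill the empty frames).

5

D: miss, frames {D}
R: miss, frames {D,R}
D: hit
P: miss, frames {D,R,P}
R: hit
P: hit
R: hit
G: miss, frames {D,R,P,G}
B: miss, evict D, frames {R,P,G,B}
G: hit
Page faults: 5.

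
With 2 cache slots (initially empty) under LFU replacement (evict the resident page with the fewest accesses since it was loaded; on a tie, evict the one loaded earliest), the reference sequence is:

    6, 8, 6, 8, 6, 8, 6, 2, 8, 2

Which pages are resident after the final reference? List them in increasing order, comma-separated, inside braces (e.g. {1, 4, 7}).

{2, 6}

6 -> fault, frames (6)
8 -> fault, frames (6 8)
6 -> hit
8 -> hit
6 -> hit
8 -> hit
6 -> hit
2 -> fault, evict 8, frames (6 2)
8 -> fault, evict 2, frames (6 8)
2 -> fault, evict 8, frames (6 2)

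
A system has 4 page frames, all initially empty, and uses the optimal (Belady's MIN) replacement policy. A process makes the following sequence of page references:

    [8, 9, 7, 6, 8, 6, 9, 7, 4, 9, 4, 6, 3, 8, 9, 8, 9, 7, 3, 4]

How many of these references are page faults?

8 -> miss, frames [8]
9 -> miss, frames [8, 9]
7 -> miss, frames [8, 9, 7]
6 -> miss, frames [8, 9, 7, 6]
8 -> hit
6 -> hit
9 -> hit
7 -> hit
4 -> miss, evict 7, frames [8, 9, 6, 4]
9 -> hit
4 -> hit
6 -> hit
3 -> miss, evict 6, frames [8, 9, 4, 3]
8 -> hit
9 -> hit
8 -> hit
9 -> hit
7 -> miss, evict 9, frames [8, 4, 3, 7]
3 -> hit
4 -> hit
Page faults: 7.

7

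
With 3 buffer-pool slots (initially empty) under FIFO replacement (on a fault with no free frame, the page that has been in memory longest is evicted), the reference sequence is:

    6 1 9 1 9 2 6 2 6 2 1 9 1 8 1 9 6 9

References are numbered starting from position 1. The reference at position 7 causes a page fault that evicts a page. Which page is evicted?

pos 1: 6: fault, frames (6)
pos 2: 1: fault, frames (6 1)
pos 3: 9: fault, frames (6 1 9)
pos 4: 1: hit
pos 5: 9: hit
pos 6: 2: fault, evict 6, frames (1 9 2)
pos 7: 6: fault, evict 1, frames (9 2 6)
At position 7, page 1 is evicted.

1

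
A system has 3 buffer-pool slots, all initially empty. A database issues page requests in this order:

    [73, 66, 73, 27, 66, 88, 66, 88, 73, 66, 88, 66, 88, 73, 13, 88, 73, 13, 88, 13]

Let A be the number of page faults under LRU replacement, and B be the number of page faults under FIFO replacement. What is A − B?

Under LRU: F F . F . F . . F . . . . . F . . . . . → 6 faults.
Under FIFO: F F . F . F . . F F . . . . F F F . . . → 9 faults.
A − B = 6 − 9 = -3.

-3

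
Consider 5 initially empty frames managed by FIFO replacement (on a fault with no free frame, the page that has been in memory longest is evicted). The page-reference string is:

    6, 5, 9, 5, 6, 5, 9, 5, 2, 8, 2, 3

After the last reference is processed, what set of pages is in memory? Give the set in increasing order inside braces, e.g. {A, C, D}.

6 → miss, frames {6}
5 → miss, frames {6,5}
9 → miss, frames {6,5,9}
5 → hit
6 → hit
5 → hit
9 → hit
5 → hit
2 → miss, frames {6,5,9,2}
8 → miss, frames {6,5,9,2,8}
2 → hit
3 → miss, evict 6, frames {5,9,2,8,3}

{2, 3, 5, 8, 9}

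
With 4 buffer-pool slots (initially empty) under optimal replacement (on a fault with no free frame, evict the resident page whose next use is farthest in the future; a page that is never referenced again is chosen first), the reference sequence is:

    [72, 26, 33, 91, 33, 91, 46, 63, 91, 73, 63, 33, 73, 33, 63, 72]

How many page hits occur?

72: fault, frames [72]
26: fault, frames [72, 26]
33: fault, frames [72, 26, 33]
91: fault, frames [72, 26, 33, 91]
33: hit
91: hit
46: fault, evict 26, frames [72, 33, 91, 46]
63: fault, evict 46, frames [72, 33, 91, 63]
91: hit
73: fault, evict 91, frames [72, 33, 63, 73]
63: hit
33: hit
73: hit
33: hit
63: hit
72: hit
Hits: 9.

9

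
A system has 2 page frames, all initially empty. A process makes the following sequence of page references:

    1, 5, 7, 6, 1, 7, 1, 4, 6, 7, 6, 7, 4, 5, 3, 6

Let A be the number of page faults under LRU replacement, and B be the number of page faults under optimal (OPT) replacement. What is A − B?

Under LRU: F F F F F F . F F F . . F F F F → 13 faults.
Under OPT: F F F F . F . F F . . . F F F . → 10 faults.
A − B = 13 − 10 = 3.

3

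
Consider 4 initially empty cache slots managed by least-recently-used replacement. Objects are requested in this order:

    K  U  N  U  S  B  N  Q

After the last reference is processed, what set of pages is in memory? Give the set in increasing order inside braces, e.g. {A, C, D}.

{B, N, Q, S}

K → fault, frames {K}
U → fault, frames {K,U}
N → fault, frames {K,U,N}
U → hit
S → fault, frames {K,N,U,S}
B → fault, evict K, frames {N,U,S,B}
N → hit
Q → fault, evict U, frames {S,B,N,Q}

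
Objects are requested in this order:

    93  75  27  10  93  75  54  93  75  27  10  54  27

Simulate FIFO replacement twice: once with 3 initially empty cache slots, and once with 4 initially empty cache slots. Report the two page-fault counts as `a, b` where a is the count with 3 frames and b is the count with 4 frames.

9, 10

3 frames: F F F F F F F . . F F . . → 9 faults.
4 frames: F F F F . . F F F F F F . → 10 faults.
10 > 9: adding a frame increased faults — Belady's anomaly.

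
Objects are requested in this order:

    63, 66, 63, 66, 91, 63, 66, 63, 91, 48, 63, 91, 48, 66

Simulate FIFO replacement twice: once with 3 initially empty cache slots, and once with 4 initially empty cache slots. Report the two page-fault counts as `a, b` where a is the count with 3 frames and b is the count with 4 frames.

3 frames: F F . . F . . . . F F . . F → 6 faults.
4 frames: F F . . F . . . . F . . . . → 4 faults.
4 < 6: adding a frame reduced faults, as is typical.

6, 4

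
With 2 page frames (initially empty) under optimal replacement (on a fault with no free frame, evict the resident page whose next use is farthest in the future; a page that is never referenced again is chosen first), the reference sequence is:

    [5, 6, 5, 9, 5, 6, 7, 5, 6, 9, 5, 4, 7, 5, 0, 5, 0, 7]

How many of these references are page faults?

11

5: fault, frames (5)
6: fault, frames (5 6)
5: hit
9: fault, evict 6, frames (5 9)
5: hit
6: fault, evict 9, frames (5 6)
7: fault, evict 6, frames (5 7)
5: hit
6: fault, evict 7, frames (5 6)
9: fault, evict 6, frames (5 9)
5: hit
4: fault, evict 9, frames (5 4)
7: fault, evict 4, frames (5 7)
5: hit
0: fault, evict 7, frames (5 0)
5: hit
0: hit
7: fault, evict 0, frames (5 7)
Page faults: 11.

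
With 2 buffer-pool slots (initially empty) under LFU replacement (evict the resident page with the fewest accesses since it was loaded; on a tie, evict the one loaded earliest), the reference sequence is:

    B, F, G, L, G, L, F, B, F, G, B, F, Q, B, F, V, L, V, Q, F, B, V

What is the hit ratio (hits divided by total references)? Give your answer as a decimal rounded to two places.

B -> fault, frames (B)
F -> fault, frames (B F)
G -> fault, evict B, frames (F G)
L -> fault, evict F, frames (G L)
G -> hit
L -> hit
F -> fault, evict G, frames (L F)
B -> fault, evict F, frames (L B)
F -> fault, evict B, frames (L F)
G -> fault, evict F, frames (L G)
B -> fault, evict G, frames (L B)
F -> fault, evict B, frames (L F)
Q -> fault, evict F, frames (L Q)
B -> fault, evict Q, frames (L B)
F -> fault, evict B, frames (L F)
V -> fault, evict F, frames (L V)
L -> hit
V -> hit
Q -> fault, evict V, frames (L Q)
F -> fault, evict Q, frames (L F)
B -> fault, evict F, frames (L B)
V -> fault, evict B, frames (L V)
Hits: 4 of 22 references → 4/22 = 0.1818.

0.18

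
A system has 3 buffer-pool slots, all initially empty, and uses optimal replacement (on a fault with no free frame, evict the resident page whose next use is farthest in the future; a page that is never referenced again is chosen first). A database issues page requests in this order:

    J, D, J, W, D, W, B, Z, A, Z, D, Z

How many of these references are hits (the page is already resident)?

6

J → fault, frames [J]
D → fault, frames [J, D]
J → hit
W → fault, frames [J, D, W]
D → hit
W → hit
B → fault, evict W, frames [J, D, B]
Z → fault, evict B, frames [J, D, Z]
A → fault, evict J, frames [D, Z, A]
Z → hit
D → hit
Z → hit
Hits: 6.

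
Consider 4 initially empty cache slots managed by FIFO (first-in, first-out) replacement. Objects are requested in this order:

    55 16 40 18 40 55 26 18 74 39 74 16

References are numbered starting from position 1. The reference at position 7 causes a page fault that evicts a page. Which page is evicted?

55

pos 1: 55 → fault, frames [55]
pos 2: 16 → fault, frames [55, 16]
pos 3: 40 → fault, frames [55, 16, 40]
pos 4: 18 → fault, frames [55, 16, 40, 18]
pos 5: 40 → hit
pos 6: 55 → hit
pos 7: 26 → fault, evict 55, frames [16, 40, 18, 26]
At position 7, page 55 is evicted.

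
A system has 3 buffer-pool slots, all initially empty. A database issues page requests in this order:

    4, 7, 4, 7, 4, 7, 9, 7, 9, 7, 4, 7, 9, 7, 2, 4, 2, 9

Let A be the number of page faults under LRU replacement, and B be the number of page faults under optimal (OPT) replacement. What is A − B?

Under LRU: F F . . . . F . . . . . . . F F . F → 6 faults.
Under OPT: F F . . . . F . . . . . . . F . . . → 4 faults.
A − B = 6 − 4 = 2.

2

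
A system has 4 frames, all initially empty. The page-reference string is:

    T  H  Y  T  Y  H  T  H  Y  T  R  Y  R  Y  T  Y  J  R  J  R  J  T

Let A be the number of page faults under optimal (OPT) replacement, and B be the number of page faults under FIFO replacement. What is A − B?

Under OPT: F F F . . . . . . . F . . . . . F . . . . . → 5 faults.
Under FIFO: F F F . . . . . . . F . . . . . F . . . . F → 6 faults.
A − B = 5 − 6 = -1.

-1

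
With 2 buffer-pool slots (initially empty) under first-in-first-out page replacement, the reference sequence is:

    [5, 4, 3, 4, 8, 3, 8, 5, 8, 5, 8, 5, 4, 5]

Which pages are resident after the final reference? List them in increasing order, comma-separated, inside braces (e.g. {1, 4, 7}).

5: fault, frames [5]
4: fault, frames [5, 4]
3: fault, evict 5, frames [4, 3]
4: hit
8: fault, evict 4, frames [3, 8]
3: hit
8: hit
5: fault, evict 3, frames [8, 5]
8: hit
5: hit
8: hit
5: hit
4: fault, evict 8, frames [5, 4]
5: hit

{4, 5}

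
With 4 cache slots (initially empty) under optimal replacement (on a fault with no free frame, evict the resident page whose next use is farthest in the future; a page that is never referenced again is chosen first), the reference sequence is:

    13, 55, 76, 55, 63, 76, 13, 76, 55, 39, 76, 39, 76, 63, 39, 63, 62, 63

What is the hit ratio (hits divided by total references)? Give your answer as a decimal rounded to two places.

0.67

13 → miss, frames (13)
55 → miss, frames (13 55)
76 → miss, frames (13 55 76)
55 → hit
63 → miss, frames (13 55 76 63)
76 → hit
13 → hit
76 → hit
55 → hit
39 → miss, evict 55, frames (13 76 63 39)
76 → hit
39 → hit
76 → hit
63 → hit
39 → hit
63 → hit
62 → miss, evict 39, frames (13 76 63 62)
63 → hit
Hits: 12 of 18 references → 12/18 = 0.6667.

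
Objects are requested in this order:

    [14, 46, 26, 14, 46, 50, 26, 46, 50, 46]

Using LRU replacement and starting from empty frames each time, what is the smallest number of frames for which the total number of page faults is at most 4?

4

f=1: 10 faults
f=2: 9 faults
f=3: 5 faults
f=4: 4 faults
Smallest f with faults ≤ 4 is 4.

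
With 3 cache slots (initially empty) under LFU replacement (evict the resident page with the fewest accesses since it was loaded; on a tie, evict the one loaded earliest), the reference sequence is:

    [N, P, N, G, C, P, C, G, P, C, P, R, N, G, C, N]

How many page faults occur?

11

N → miss, frames (N)
P → miss, frames (N P)
N → hit
G → miss, frames (N P G)
C → miss, evict P, frames (N G C)
P → miss, evict G, frames (N C P)
C → hit
G → miss, evict P, frames (N C G)
P → miss, evict G, frames (N C P)
C → hit
P → hit
R → miss, evict N, frames (C P R)
N → miss, evict R, frames (C P N)
G → miss, evict N, frames (C P G)
C → hit
N → miss, evict G, frames (C P N)
Page faults: 11.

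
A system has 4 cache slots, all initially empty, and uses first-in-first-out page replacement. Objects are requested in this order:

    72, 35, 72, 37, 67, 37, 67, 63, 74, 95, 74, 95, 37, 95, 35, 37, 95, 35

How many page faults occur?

72 → fault, frames [72]
35 → fault, frames [72, 35]
72 → hit
37 → fault, frames [72, 35, 37]
67 → fault, frames [72, 35, 37, 67]
37 → hit
67 → hit
63 → fault, evict 72, frames [35, 37, 67, 63]
74 → fault, evict 35, frames [37, 67, 63, 74]
95 → fault, evict 37, frames [67, 63, 74, 95]
74 → hit
95 → hit
37 → fault, evict 67, frames [63, 74, 95, 37]
95 → hit
35 → fault, evict 63, frames [74, 95, 37, 35]
37 → hit
95 → hit
35 → hit
Page faults: 9.

9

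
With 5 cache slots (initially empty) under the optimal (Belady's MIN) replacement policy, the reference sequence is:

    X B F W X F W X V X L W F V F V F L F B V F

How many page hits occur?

16

X -> miss, frames [X]
B -> miss, frames [X, B]
F -> miss, frames [X, B, F]
W -> miss, frames [X, B, F, W]
X -> hit
F -> hit
W -> hit
X -> hit
V -> miss, frames [X, B, F, W, V]
X -> hit
L -> miss, evict X, frames [B, F, W, V, L]
W -> hit
F -> hit
V -> hit
F -> hit
V -> hit
F -> hit
L -> hit
F -> hit
B -> hit
V -> hit
F -> hit
Hits: 16.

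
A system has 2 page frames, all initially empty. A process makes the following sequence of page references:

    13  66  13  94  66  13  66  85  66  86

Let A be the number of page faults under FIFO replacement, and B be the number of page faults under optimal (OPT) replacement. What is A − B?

Under FIFO: F F . F . F F F . F → 7 faults.
Under OPT: F F . F . F . F . F → 6 faults.
A − B = 7 − 6 = 1.

1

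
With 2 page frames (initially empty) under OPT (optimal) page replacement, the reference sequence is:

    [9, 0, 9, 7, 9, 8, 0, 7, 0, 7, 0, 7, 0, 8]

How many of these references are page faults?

6

9 → fault, frames {9}
0 → fault, frames {9,0}
9 → hit
7 → fault, evict 0, frames {9,7}
9 → hit
8 → fault, evict 9, frames {7,8}
0 → fault, evict 8, frames {7,0}
7 → hit
0 → hit
7 → hit
0 → hit
7 → hit
0 → hit
8 → fault, evict 0, frames {7,8}
Page faults: 6.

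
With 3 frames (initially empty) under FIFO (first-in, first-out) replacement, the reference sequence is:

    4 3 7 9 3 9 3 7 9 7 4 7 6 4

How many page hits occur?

8

4: fault, frames (4)
3: fault, frames (4 3)
7: fault, frames (4 3 7)
9: fault, evict 4, frames (3 7 9)
3: hit
9: hit
3: hit
7: hit
9: hit
7: hit
4: fault, evict 3, frames (7 9 4)
7: hit
6: fault, evict 7, frames (9 4 6)
4: hit
Hits: 8.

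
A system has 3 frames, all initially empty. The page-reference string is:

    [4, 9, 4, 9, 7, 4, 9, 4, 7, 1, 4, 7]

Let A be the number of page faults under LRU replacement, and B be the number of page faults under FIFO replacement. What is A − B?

-1

Under LRU: F F . . F . . . . F . . → 4 faults.
Under FIFO: F F . . F . . . . F F . → 5 faults.
A − B = 4 − 5 = -1.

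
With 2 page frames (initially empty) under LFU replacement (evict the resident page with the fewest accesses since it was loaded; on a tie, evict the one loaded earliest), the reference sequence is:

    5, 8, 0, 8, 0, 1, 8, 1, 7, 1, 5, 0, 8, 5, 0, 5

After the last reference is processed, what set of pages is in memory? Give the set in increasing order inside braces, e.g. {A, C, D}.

{0, 5}

5 -> miss, frames (5)
8 -> miss, frames (5 8)
0 -> miss, evict 5, frames (8 0)
8 -> hit
0 -> hit
1 -> miss, evict 8, frames (0 1)
8 -> miss, evict 1, frames (0 8)
1 -> miss, evict 8, frames (0 1)
7 -> miss, evict 1, frames (0 7)
1 -> miss, evict 7, frames (0 1)
5 -> miss, evict 1, frames (0 5)
0 -> hit
8 -> miss, evict 5, frames (0 8)
5 -> miss, evict 8, frames (0 5)
0 -> hit
5 -> hit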